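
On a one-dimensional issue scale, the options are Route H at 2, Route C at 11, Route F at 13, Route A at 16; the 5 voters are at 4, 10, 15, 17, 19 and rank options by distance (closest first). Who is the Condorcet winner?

Route A

With single-peaked preferences on a line, the Condorcet winner is the candidate closest to the median voter.
The median voter (position 15) is closest to Route A at 16.
Check: Route A vs Route C — voters closer to Route A: 3 of 5.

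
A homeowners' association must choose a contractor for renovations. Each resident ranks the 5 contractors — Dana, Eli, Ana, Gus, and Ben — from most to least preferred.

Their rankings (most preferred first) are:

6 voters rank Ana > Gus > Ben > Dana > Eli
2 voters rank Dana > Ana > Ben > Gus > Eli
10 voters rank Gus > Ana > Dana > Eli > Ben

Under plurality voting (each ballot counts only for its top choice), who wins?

Gus

First-place vote totals:
  Dana: 2
  Eli: 0
  Ana: 6
  Gus: 10
  Ben: 0
Gus has the most first-place votes.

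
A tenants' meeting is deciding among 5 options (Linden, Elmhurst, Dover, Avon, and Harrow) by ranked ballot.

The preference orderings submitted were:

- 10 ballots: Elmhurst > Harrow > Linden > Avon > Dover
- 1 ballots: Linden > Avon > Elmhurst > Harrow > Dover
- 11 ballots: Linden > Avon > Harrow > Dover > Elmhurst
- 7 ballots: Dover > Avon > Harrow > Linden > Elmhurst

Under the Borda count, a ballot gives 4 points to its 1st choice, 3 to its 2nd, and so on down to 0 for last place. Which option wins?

Linden

Borda scores:
  Linden: 10·2 + 4 + 11·4 + 7·1 = 75
  Elmhurst: 10·4 + 2 + 11·0 + 7·0 = 42
  Dover: 10·0 + 0 + 11·1 + 7·4 = 39
  Avon: 10·1 + 3 + 11·3 + 7·3 = 67
  Harrow: 10·3 + 1 + 11·2 + 7·2 = 67
Linden has the highest total.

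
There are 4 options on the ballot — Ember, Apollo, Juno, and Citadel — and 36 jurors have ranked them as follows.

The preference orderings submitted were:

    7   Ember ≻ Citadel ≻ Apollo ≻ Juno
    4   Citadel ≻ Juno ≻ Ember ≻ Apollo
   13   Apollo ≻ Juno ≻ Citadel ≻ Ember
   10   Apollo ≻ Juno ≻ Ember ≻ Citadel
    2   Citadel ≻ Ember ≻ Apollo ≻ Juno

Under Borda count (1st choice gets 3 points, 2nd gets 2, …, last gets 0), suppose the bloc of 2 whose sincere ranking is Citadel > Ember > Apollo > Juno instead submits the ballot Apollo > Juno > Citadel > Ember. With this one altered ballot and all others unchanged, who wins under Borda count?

Apollo

Borda totals with the altered ballot: Ember 35, Apollo 82, Juno 58, Citadel 41.
The winner is unchanged: still Apollo.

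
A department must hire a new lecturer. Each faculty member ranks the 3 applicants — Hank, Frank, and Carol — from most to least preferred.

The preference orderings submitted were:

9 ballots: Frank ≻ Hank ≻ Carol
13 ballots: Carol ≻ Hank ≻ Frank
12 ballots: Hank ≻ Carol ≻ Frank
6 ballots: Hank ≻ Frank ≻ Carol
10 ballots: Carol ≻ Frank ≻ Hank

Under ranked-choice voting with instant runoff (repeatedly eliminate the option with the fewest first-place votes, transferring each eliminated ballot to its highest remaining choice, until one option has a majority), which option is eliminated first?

Round 1: Carol 23, Hank 18, Frank 9. Frank has the fewest and is eliminated.
Round 2: Hank 27, Carol 23. Hank has a majority.

Frank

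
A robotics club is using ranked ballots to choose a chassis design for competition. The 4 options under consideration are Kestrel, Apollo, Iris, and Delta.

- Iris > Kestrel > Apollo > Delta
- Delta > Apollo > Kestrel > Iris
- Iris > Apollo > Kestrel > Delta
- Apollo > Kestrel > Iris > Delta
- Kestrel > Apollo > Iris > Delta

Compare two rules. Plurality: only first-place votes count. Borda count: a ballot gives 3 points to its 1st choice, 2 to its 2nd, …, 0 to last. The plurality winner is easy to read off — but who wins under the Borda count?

Apollo

Plurality first-place counts: Kestrel 1, Apollo 1, Iris 2, Delta 1 → Iris.
Borda totals: Kestrel 9, Apollo 10, Iris 8, Delta 3 → Apollo.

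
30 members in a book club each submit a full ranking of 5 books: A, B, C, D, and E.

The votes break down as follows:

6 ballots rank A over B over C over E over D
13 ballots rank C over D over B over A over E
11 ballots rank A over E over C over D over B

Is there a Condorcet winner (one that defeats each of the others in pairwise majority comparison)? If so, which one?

Head-to-head results (30 voters total):
A vs B: A wins 17–13.
A vs C: A wins 17–13.
A vs D: A wins 17–13.
A vs E: A wins 30–0.
B vs C: C wins 24–6.
B vs D: D wins 24–6.
B vs E: B wins 19–11.
C vs D: C wins 30–0.
C vs E: C wins 19–11.
D vs E: E wins 17–13.
A beats each rival — B (17–13), C (17–13), D (17–13), E (30–0) — so A is the Condorcet winner.

A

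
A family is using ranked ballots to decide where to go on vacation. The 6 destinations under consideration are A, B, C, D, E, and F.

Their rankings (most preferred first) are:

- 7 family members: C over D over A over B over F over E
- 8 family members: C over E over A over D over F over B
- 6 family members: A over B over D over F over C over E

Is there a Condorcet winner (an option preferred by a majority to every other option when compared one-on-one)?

Head-to-head results (21 voters total):
A vs B: A wins 21–0.
A vs C: C wins 15–6.
A vs D: A wins 14–7.
A vs E: A wins 13–8.
A vs F: A wins 21–0.
B vs C: C wins 15–6.
B vs D: D wins 15–6.
B vs E: B wins 13–8.
B vs F: B wins 13–8.
C vs D: C wins 15–6.
C vs E: C wins 21–0.
C vs F: C wins 15–6.
D vs E: D wins 13–8.
D vs F: D wins 21–0.
E vs F: F wins 13–8.
C beats each rival — A (15–6), B (15–6), D (15–6), E (21–0), F (15–6) — so C is the Condorcet winner.

Yes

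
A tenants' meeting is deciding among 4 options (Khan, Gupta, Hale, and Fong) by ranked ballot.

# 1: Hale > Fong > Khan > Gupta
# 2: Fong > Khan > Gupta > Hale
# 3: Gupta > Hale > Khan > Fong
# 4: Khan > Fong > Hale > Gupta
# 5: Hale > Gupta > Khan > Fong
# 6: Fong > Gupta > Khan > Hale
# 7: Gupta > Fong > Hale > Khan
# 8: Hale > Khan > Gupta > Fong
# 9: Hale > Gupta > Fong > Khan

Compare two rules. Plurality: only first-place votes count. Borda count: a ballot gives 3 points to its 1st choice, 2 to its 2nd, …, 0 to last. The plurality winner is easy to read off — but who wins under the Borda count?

Plurality first-place counts: Khan 1, Gupta 2, Hale 4, Fong 2 → Hale.
Borda totals: Khan 11, Gupta 14, Hale 16, Fong 13 → Hale.

Hale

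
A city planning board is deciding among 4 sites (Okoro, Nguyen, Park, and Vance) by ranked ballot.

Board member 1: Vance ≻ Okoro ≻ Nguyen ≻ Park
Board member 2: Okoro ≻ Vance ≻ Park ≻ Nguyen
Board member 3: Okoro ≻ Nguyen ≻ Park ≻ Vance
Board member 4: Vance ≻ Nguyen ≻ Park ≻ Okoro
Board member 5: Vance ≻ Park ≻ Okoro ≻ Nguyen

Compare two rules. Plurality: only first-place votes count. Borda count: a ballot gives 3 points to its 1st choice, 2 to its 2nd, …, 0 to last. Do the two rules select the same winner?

Plurality first-place counts: Okoro 2, Nguyen 0, Park 0, Vance 3 → Vance.
Borda totals: Okoro 9, Nguyen 5, Park 5, Vance 11 → Vance.
The two rules agree on Vance.

Yes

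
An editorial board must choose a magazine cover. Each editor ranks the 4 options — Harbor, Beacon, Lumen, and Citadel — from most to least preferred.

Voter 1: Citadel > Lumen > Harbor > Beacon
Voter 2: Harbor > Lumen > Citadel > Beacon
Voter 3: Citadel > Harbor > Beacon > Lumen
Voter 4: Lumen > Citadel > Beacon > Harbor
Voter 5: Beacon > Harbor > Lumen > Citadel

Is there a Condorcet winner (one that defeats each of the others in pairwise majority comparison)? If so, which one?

None — there is no Condorcet winner

Head-to-head results (5 voters total):
Harbor vs Beacon: Harbor wins 3–2.
Harbor vs Lumen: Harbor wins 3–2.
Harbor vs Citadel: Citadel wins 3–2.
Beacon vs Lumen: Lumen wins 3–2.
Beacon vs Citadel: Citadel wins 4–1.
Lumen vs Citadel: Lumen wins 3–2.
No candidate beats all others: Harbor beats Lumen beats Citadel beats Harbor, a majority cycle.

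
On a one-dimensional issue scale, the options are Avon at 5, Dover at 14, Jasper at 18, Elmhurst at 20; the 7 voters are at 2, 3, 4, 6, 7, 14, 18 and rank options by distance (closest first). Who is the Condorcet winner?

With single-peaked preferences on a line, the Condorcet winner is the candidate closest to the median voter.
The median voter (position 6) is closest to Avon at 5.
Check: Avon vs Elmhurst — voters closer to Avon: 5 of 7.

Avon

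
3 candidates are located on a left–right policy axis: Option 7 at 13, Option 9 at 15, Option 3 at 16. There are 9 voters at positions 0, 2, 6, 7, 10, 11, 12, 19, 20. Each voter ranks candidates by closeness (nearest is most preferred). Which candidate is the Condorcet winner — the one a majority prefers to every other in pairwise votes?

Option 7

With single-peaked preferences on a line, the Condorcet winner is the candidate closest to the median voter.
The median voter (position 10) is closest to Option 7 at 13.
Check: Option 7 vs Option 3 — voters closer to Option 7: 7 of 9.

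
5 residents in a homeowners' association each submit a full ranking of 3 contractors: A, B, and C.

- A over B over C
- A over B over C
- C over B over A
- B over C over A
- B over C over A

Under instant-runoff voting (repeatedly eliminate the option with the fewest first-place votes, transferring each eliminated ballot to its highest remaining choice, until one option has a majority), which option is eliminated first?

C

Round 1: A 2, B 2, C 1. C has the fewest and is eliminated.
Round 2: B 3, A 2. B has a majority.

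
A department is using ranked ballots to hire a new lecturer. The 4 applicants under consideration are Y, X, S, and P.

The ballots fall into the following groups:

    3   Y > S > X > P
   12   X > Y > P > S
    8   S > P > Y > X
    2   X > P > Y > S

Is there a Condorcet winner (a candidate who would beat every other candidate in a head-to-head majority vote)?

Head-to-head results (25 voters total):
Y vs X: X wins 14–11.
Y vs S: Y wins 17–8.
Y vs P: Y wins 15–10.
X vs S: X wins 14–11.
X vs P: X wins 17–8.
S vs P: P wins 14–11.
X beats each rival — Y (14–11), S (14–11), P (17–8) — so X is the Condorcet winner.

Yes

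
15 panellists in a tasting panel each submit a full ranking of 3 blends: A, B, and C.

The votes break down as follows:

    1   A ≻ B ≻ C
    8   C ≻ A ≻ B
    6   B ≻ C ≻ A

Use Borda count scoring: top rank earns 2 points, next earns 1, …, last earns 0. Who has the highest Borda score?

C

Borda scores:
  A: 2 + 8·1 + 6·0 = 10
  B: 1 + 8·0 + 6·2 = 13
  C: 0 + 8·2 + 6·1 = 22
C has the highest total.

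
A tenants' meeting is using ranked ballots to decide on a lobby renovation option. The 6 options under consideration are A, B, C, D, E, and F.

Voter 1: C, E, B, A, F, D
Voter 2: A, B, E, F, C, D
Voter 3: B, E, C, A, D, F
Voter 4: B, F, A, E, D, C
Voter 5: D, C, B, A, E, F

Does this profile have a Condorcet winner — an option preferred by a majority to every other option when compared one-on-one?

Yes

Head-to-head results (5 voters total):
A vs B: B wins 4–1.
A vs C: C wins 3–2.
A vs D: A wins 4–1.
A vs E: A wins 3–2.
A vs F: A wins 4–1.
B vs C: B wins 3–2.
B vs D: B wins 4–1.
B vs E: B wins 4–1.
B vs F: B wins 5–0.
C vs D: C wins 3–2.
C vs E: E wins 3–2.
C vs F: C wins 3–2.
D vs E: E wins 4–1.
D vs F: F wins 3–2.
E vs F: E wins 4–1.
B beats each rival — A (4–1), C (3–2), D (4–1), E (4–1), F (5–0) — so B is the Condorcet winner.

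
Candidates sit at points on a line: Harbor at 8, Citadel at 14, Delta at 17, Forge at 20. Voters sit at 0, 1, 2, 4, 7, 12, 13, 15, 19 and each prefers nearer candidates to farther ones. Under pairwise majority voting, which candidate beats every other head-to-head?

With single-peaked preferences on a line, the Condorcet winner is the candidate closest to the median voter.
The median voter (position 7) is closest to Harbor at 8.
Check: Harbor vs Citadel — voters closer to Harbor: 5 of 9.

Harbor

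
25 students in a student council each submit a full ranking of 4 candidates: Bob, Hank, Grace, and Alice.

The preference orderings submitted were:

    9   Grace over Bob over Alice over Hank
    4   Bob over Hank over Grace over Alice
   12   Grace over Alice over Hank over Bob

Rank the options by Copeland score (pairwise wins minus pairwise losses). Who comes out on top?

Pairwise results:
  Bob vs Hank: Bob wins 13–12.
  Bob vs Grace: Grace wins 21–4.
  Bob vs Alice: Bob wins 13–12.
  Hank vs Grace: Grace wins 21–4.
  Hank vs Alice: Alice wins 21–4.
  Grace vs Alice: Grace wins 25–0.
Copeland scores (wins − losses):
  Bob: 2 − 1 = 1
  Hank: 0 − 3 = -3
  Grace: 3 − 0 = 3
  Alice: 1 − 2 = -1
Grace has the best Copeland score.

Grace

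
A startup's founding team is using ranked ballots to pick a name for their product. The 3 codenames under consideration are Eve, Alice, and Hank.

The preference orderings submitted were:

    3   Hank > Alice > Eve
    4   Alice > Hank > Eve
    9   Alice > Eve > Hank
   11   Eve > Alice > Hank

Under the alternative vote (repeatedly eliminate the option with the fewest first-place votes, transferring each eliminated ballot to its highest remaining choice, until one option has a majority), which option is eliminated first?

Hank

Round 1: Alice 13, Eve 11, Hank 3. Hank has the fewest and is eliminated.
Round 2: Alice 16, Eve 11. Alice has a majority.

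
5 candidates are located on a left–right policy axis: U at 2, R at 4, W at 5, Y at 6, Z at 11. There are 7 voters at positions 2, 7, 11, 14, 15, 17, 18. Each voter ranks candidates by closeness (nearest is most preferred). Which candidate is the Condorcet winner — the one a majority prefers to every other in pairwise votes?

With single-peaked preferences on a line, the Condorcet winner is the candidate closest to the median voter.
The median voter (position 14) is closest to Z at 11.
Check: Z vs Y — voters closer to Z: 5 of 7.

Z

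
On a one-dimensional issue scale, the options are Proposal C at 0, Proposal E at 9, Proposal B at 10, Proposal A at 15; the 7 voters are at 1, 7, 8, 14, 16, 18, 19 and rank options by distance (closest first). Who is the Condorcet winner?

Proposal A

With single-peaked preferences on a line, the Condorcet winner is the candidate closest to the median voter.
The median voter (position 14) is closest to Proposal A at 15.
Check: Proposal A vs Proposal E — voters closer to Proposal A: 4 of 7.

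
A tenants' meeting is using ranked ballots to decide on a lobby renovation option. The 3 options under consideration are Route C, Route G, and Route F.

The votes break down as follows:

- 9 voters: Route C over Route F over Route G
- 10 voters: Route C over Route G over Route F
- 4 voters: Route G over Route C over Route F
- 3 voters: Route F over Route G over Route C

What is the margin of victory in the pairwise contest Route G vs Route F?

2

Ballots ranking Route G above Route F: 10+4 = 14.
Ballots ranking Route F above Route G: 9+3 = 12.
Route G wins 14–12, a margin of 2.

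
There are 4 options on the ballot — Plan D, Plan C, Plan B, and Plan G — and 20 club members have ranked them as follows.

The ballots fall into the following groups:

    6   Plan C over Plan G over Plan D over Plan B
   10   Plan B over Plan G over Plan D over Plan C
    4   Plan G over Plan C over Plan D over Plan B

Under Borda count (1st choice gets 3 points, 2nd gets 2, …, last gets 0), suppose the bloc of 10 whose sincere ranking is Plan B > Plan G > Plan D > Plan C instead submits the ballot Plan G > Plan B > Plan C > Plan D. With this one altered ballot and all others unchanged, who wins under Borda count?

Plan G

Borda totals with the altered ballot: Plan D 10, Plan C 36, Plan B 20, Plan G 54.
The winner is unchanged: still Plan G.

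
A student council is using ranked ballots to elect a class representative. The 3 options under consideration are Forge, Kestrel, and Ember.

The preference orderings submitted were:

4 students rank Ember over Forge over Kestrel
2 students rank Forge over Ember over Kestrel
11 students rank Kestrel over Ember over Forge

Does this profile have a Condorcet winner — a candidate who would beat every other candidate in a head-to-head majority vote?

Head-to-head results (17 voters total):
Forge vs Kestrel: Kestrel wins 11–6.
Forge vs Ember: Ember wins 15–2.
Kestrel vs Ember: Kestrel wins 11–6.
Kestrel beats each rival — Forge (11–6), Ember (11–6) — so Kestrel is the Condorcet winner.

Yes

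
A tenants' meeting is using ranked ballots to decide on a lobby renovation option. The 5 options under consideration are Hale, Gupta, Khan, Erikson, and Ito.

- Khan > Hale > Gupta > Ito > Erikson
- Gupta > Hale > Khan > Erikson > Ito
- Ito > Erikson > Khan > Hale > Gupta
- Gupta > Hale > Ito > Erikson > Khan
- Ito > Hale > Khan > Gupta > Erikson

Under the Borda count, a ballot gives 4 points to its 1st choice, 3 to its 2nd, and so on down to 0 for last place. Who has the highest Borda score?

Hale

Borda scores:
  Hale: 3 + 3 + 1 + 3 + 3 = 13
  Gupta: 2 + 4 + 0 + 4 + 1 = 11
  Khan: 4 + 2 + 2 + 0 + 2 = 10
  Erikson: 0 + 1 + 3 + 1 + 0 = 5
  Ito: 1 + 0 + 4 + 2 + 4 = 11
Hale has the highest total.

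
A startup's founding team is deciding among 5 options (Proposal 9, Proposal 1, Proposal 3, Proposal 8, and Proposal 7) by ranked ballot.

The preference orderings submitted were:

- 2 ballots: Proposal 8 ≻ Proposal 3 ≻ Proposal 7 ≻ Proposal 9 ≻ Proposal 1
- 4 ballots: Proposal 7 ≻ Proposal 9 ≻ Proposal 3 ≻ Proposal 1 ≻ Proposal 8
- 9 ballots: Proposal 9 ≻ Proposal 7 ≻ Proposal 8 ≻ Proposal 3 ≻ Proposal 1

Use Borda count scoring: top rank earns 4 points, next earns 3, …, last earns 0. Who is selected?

Proposal 9

Borda scores:
  Proposal 9: 2·1 + 4·3 + 9·4 = 50
  Proposal 1: 2·0 + 4·1 + 9·0 = 4
  Proposal 3: 2·3 + 4·2 + 9·1 = 23
  Proposal 8: 2·4 + 4·0 + 9·2 = 26
  Proposal 7: 2·2 + 4·4 + 9·3 = 47
Proposal 9 has the highest total.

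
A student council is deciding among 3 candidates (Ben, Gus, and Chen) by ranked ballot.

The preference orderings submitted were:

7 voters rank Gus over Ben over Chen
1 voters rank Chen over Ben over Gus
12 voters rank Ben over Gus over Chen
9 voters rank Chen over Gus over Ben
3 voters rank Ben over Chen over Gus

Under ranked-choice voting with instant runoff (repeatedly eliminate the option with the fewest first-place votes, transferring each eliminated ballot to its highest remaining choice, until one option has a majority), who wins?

Round 1: Ben 15, Chen 10, Gus 7. Gus has the fewest and is eliminated.
Round 2: Ben 22, Chen 10. Ben has a majority.

Ben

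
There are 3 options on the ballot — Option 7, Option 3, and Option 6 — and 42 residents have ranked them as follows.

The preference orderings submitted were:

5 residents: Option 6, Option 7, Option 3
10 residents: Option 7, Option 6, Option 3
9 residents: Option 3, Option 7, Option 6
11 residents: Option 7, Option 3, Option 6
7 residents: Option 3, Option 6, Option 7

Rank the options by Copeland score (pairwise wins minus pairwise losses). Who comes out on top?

Option 7

Pairwise results:
  Option 7 vs Option 3: Option 7 wins 26–16.
  Option 7 vs Option 6: Option 7 wins 30–12.
  Option 3 vs Option 6: Option 3 wins 27–15.
Copeland scores (wins − losses):
  Option 7: 2 − 0 = 2
  Option 3: 1 − 1 = 0
  Option 6: 0 − 2 = -2
Option 7 has the best Copeland score.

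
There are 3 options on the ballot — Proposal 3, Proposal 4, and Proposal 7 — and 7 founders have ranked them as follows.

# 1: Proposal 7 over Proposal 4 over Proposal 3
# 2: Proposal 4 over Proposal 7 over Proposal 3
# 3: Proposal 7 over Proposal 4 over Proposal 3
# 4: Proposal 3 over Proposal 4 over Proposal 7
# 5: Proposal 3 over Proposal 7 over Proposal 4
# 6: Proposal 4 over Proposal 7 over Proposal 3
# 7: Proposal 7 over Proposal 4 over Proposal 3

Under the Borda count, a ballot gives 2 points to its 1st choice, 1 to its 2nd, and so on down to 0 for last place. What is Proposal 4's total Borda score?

Borda scores:
  Proposal 3: 0 + 0 + 0 + 2 + 2 + 0 + 0 = 4
  Proposal 4: 1 + 2 + 1 + 1 + 0 + 2 + 1 = 8
  Proposal 7: 2 + 1 + 2 + 0 + 1 + 1 + 2 = 9

8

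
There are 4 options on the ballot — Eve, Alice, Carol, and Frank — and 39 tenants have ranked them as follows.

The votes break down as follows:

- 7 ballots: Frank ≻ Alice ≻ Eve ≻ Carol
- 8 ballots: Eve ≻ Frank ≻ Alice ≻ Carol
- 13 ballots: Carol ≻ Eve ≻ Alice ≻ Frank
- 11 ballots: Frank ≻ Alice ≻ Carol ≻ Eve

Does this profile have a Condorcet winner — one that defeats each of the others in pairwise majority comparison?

No

Head-to-head results (39 voters total):
Eve vs Alice: Eve wins 21–18.
Eve vs Carol: Carol wins 24–15.
Eve vs Frank: Eve wins 21–18.
Alice vs Carol: Alice wins 26–13.
Alice vs Frank: Frank wins 26–13.
Carol vs Frank: Frank wins 26–13.
No candidate beats all others: Eve beats Alice beats Carol beats Eve, a majority cycle.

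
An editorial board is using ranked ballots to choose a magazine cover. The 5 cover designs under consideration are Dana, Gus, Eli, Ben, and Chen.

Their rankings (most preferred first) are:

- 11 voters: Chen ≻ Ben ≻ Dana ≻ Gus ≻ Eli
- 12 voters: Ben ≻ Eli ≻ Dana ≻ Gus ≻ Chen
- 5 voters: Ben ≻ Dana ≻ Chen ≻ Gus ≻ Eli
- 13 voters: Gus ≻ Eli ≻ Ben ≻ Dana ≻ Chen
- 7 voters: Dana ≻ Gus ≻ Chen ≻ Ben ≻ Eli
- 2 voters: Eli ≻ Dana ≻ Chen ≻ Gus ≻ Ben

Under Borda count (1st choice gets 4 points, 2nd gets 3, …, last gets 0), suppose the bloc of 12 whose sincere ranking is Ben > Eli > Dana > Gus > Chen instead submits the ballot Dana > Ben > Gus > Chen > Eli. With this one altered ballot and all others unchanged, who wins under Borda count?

Dana

Borda totals with the altered ballot: Dana 132, Gus 115, Eli 47, Ben 122, Chen 84.
The switch changes the winner from Ben to Dana.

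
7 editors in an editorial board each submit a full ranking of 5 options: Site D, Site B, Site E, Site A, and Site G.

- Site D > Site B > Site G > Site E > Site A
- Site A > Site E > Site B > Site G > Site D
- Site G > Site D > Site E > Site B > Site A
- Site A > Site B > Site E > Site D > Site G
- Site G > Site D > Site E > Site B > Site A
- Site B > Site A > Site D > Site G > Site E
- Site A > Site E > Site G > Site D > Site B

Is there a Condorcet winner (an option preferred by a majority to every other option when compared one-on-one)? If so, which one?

No Condorcet winner

Head-to-head results (7 voters total):
Site D vs Site B: Site D wins 4–3.
Site D vs Site E: Site D wins 4–3.
Site D vs Site A: Site A wins 4–3.
Site D vs Site G: Site G wins 4–3.
Site B vs Site E: Site E wins 4–3.
Site B vs Site A: Site B wins 4–3.
Site B vs Site G: Site B wins 4–3.
Site E vs Site A: Site A wins 4–3.
Site E vs Site G: Site G wins 4–3.
Site A vs Site G: Site A wins 4–3.
No candidate beats all others: Site D beats Site B beats Site A beats Site D, a majority cycle.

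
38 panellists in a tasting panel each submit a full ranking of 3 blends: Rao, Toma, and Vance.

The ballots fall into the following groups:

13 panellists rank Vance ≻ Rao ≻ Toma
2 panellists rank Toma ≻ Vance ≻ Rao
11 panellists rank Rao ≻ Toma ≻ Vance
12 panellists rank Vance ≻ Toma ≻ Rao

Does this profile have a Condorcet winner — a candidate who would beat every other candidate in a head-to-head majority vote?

Yes

Head-to-head results (38 voters total):
Rao vs Toma: Rao wins 24–14.
Rao vs Vance: Vance wins 27–11.
Toma vs Vance: Vance wins 25–13.
Vance beats each rival — Rao (27–11), Toma (25–13) — so Vance is the Condorcet winner.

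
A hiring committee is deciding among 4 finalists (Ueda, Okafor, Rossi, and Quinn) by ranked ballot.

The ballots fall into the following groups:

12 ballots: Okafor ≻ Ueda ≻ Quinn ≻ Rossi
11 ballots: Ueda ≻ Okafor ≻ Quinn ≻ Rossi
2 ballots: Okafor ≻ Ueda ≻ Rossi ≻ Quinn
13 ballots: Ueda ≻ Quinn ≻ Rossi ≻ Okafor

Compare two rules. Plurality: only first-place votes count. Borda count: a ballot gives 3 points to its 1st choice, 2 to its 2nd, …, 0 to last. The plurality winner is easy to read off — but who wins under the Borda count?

Plurality first-place counts: Ueda 24, Okafor 14, Rossi 0, Quinn 0 → Ueda.
Borda totals: Ueda 100, Okafor 64, Rossi 15, Quinn 49 → Ueda.

Ueda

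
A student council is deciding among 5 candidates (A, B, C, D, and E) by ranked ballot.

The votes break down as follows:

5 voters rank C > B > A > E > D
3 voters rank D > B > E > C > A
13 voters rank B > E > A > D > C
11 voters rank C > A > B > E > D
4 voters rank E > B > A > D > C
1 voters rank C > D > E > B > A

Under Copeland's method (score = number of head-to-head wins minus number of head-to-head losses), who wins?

B

Pairwise results:
  A vs B: B wins 26–11.
  A vs C: C wins 20–17.
  A vs D: A wins 33–4.
  A vs E: E wins 21–16.
  B vs C: B wins 20–17.
  B vs D: B wins 33–4.
  B vs E: B wins 32–5.
  C vs D: D wins 20–17.
  C vs E: E wins 20–17.
  D vs E: E wins 33–4.
Copeland scores (wins − losses):
  A: 1 − 3 = -2
  B: 4 − 0 = 4
  C: 1 − 3 = -2
  D: 1 − 3 = -2
  E: 3 − 1 = 2
B has the best Copeland score.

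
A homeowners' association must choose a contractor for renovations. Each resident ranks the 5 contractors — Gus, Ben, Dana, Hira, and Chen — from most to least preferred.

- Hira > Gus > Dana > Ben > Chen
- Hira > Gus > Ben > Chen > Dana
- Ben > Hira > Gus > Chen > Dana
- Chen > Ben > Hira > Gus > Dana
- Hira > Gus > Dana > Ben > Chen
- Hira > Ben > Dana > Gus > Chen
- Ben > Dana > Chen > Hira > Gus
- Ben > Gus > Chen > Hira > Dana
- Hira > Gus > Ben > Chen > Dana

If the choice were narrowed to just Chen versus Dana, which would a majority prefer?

Chen

Ballots ranking Chen above Dana: 5.
Ballots ranking Dana above Chen: 4.
Chen wins the head-to-head, 5–4.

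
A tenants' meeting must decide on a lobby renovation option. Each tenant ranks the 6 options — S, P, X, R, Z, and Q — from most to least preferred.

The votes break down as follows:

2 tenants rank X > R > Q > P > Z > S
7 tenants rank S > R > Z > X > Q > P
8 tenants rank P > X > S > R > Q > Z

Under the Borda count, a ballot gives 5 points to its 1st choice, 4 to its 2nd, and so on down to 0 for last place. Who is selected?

S

Borda scores:
  S: 2·0 + 7·5 + 8·3 = 59
  P: 2·2 + 7·0 + 8·5 = 44
  X: 2·5 + 7·2 + 8·4 = 56
  R: 2·4 + 7·4 + 8·2 = 52
  Z: 2·1 + 7·3 + 8·0 = 23
  Q: 2·3 + 7·1 + 8·1 = 21
S has the highest total.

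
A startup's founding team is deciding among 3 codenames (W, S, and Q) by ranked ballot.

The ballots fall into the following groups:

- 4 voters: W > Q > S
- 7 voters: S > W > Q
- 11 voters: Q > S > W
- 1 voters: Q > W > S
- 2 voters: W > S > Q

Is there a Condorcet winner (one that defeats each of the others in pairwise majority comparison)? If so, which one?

Head-to-head results (25 voters total):
W vs S: S wins 18–7.
W vs Q: W wins 13–12.
S vs Q: Q wins 16–9.
No candidate beats all others: W beats Q beats S beats W, a majority cycle.

None — there is no Condorcet winner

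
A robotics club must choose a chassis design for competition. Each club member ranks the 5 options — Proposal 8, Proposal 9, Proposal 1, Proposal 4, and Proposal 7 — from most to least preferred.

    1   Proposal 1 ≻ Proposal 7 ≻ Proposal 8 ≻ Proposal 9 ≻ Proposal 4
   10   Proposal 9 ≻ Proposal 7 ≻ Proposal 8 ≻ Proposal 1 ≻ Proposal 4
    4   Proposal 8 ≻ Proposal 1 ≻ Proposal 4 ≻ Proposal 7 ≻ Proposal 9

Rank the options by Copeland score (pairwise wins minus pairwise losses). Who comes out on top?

Proposal 9

Pairwise results:
  Proposal 8 vs Proposal 9: Proposal 9 wins 10–5.
  Proposal 8 vs Proposal 1: Proposal 8 wins 14–1.
  Proposal 8 vs Proposal 4: Proposal 8 wins 15–0.
  Proposal 8 vs Proposal 7: Proposal 7 wins 11–4.
  Proposal 9 vs Proposal 1: Proposal 9 wins 10–5.
  Proposal 9 vs Proposal 4: Proposal 9 wins 11–4.
  Proposal 9 vs Proposal 7: Proposal 9 wins 10–5.
  Proposal 1 vs Proposal 4: Proposal 1 wins 15–0.
  Proposal 1 vs Proposal 7: Proposal 7 wins 10–5.
  Proposal 4 vs Proposal 7: Proposal 7 wins 11–4.
Copeland scores (wins − losses):
  Proposal 8: 2 − 2 = 0
  Proposal 9: 4 − 0 = 4
  Proposal 1: 1 − 3 = -2
  Proposal 4: 0 − 4 = -4
  Proposal 7: 3 − 1 = 2
Proposal 9 has the best Copeland score.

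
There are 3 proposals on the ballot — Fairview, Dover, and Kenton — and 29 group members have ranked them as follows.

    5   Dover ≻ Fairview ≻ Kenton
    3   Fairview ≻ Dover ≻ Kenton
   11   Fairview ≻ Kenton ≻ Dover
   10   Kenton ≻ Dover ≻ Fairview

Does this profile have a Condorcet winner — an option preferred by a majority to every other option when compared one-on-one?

Head-to-head results (29 voters total):
Fairview vs Dover: Dover wins 15–14.
Fairview vs Kenton: Fairview wins 19–10.
Dover vs Kenton: Kenton wins 21–8.
No candidate beats all others: Fairview beats Kenton beats Dover beats Fairview, a majority cycle.

No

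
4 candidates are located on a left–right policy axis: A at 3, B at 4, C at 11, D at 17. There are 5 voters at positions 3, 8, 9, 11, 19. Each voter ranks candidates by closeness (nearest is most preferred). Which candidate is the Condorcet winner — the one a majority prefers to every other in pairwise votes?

C

With single-peaked preferences on a line, the Condorcet winner is the candidate closest to the median voter.
The median voter (position 9) is closest to C at 11.
Check: C vs D — voters closer to C: 4 of 5.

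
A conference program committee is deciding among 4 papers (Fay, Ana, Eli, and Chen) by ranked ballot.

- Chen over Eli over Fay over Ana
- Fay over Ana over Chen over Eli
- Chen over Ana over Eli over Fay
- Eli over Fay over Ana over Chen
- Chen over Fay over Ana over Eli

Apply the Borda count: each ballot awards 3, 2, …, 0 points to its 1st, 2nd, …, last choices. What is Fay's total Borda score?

Borda scores:
  Fay: 1 + 3 + 0 + 2 + 2 = 8
  Ana: 0 + 2 + 2 + 1 + 1 = 6
  Eli: 2 + 0 + 1 + 3 + 0 = 6
  Chen: 3 + 1 + 3 + 0 + 3 = 10

8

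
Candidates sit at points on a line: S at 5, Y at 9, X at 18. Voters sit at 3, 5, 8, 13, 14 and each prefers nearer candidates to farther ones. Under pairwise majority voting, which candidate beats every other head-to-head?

With single-peaked preferences on a line, the Condorcet winner is the candidate closest to the median voter.
The median voter (position 8) is closest to Y at 9.
Check: Y vs S — voters closer to Y: 3 of 5.

Y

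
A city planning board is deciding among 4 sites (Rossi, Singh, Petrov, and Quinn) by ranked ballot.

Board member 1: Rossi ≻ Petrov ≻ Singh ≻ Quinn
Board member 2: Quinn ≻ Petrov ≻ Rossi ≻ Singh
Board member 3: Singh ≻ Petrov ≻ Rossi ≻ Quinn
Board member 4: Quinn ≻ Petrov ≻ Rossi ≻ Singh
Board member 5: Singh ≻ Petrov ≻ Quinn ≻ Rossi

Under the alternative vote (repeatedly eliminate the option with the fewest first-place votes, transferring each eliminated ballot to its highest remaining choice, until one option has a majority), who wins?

Round 1: Singh 2, Quinn 2, Rossi 1, Petrov 0. Petrov has the fewest and is eliminated.
Round 2: Singh 2, Quinn 2, Rossi 1. Rossi has the fewest and is eliminated.
Round 3: Singh 3, Quinn 2. Singh has a majority.

Singh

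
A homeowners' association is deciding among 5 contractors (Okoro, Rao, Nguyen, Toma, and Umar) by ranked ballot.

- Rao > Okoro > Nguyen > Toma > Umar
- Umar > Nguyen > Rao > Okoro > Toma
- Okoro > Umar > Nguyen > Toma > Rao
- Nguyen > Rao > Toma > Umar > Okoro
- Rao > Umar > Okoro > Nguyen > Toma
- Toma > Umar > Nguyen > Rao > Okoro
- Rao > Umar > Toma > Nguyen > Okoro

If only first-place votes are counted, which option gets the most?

Rao

First-place vote totals:
  Okoro: 1
  Rao: 3
  Nguyen: 1
  Toma: 1
  Umar: 1
Rao has the most first-place votes.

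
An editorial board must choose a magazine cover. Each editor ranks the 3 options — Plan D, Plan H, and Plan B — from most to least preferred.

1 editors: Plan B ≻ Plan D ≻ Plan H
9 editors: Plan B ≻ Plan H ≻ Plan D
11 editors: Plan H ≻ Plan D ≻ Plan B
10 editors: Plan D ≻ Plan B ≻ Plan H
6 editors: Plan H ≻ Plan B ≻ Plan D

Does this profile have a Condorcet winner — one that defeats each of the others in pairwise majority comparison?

No

Head-to-head results (37 voters total):
Plan D vs Plan H: Plan H wins 26–11.
Plan D vs Plan B: Plan D wins 21–16.
Plan H vs Plan B: Plan B wins 20–17.
No candidate beats all others: Plan D beats Plan B beats Plan H beats Plan D, a majority cycle.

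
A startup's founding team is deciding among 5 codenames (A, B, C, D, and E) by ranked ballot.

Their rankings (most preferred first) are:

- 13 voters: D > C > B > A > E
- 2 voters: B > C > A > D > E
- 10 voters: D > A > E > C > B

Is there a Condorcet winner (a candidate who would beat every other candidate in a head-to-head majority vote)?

Head-to-head results (25 voters total):
A vs B: B wins 15–10.
A vs C: C wins 15–10.
A vs D: D wins 23–2.
A vs E: A wins 25–0.
B vs C: C wins 23–2.
B vs D: D wins 23–2.
B vs E: B wins 15–10.
C vs D: D wins 23–2.
C vs E: C wins 15–10.
D vs E: D wins 25–0.
D beats each rival — A (23–2), B (23–2), C (23–2), E (25–0) — so D is the Condorcet winner.

Yes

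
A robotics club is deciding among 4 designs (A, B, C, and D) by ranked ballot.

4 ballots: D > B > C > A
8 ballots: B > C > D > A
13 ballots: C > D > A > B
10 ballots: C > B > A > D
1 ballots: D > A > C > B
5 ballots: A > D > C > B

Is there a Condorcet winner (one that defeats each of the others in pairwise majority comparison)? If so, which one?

C

Head-to-head results (41 voters total):
A vs B: B wins 22–19.
A vs C: C wins 35–6.
A vs D: D wins 26–15.
B vs C: C wins 29–12.
B vs D: D wins 23–18.
C vs D: C wins 31–10.
C beats each rival — A (35–6), B (29–12), D (31–10) — so C is the Condorcet winner.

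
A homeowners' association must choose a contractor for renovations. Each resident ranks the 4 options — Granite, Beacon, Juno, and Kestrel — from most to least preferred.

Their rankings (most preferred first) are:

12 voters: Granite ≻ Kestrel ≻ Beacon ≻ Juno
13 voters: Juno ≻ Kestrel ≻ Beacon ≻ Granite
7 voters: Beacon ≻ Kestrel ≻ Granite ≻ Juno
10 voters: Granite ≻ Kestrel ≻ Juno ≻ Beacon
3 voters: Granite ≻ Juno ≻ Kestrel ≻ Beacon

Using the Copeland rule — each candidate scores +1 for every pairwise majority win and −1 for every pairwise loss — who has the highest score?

Pairwise results:
  Granite vs Beacon: Granite wins 25–20.
  Granite vs Juno: Granite wins 32–13.
  Granite vs Kestrel: Granite wins 25–20.
  Beacon vs Juno: Juno wins 26–19.
  Beacon vs Kestrel: Kestrel wins 38–7.
  Juno vs Kestrel: Kestrel wins 29–16.
Copeland scores (wins − losses):
  Granite: 3 − 0 = 3
  Beacon: 0 − 3 = -3
  Juno: 1 − 2 = -1
  Kestrel: 2 − 1 = 1
Granite has the best Copeland score.

Granite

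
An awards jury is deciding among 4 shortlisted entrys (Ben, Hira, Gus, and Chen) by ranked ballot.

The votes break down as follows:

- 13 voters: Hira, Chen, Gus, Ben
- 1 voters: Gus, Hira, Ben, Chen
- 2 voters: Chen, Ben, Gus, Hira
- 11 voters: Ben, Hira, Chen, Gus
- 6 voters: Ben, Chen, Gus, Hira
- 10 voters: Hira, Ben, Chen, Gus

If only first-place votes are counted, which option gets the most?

Hira

First-place vote totals:
  Ben: 17
  Hira: 23
  Gus: 1
  Chen: 2
Hira has the most first-place votes.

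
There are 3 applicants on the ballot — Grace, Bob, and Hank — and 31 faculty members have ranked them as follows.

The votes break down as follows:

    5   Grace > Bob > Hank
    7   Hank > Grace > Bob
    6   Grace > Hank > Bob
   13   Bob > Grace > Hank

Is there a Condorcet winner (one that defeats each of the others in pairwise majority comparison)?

Yes

Head-to-head results (31 voters total):
Grace vs Bob: Grace wins 18–13.
Grace vs Hank: Grace wins 24–7.
Bob vs Hank: Bob wins 18–13.
Grace beats each rival — Bob (18–13), Hank (24–7) — so Grace is the Condorcet winner.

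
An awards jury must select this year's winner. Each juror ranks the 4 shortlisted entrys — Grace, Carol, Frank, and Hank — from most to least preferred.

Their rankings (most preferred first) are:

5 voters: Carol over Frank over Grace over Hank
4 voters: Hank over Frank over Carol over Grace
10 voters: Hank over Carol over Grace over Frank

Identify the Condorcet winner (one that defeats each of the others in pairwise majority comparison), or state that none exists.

Hank

Head-to-head results (19 voters total):
Grace vs Carol: Carol wins 19–0.
Grace vs Frank: Grace wins 10–9.
Grace vs Hank: Hank wins 14–5.
Carol vs Frank: Carol wins 15–4.
Carol vs Hank: Hank wins 14–5.
Frank vs Hank: Hank wins 14–5.
Hank beats each rival — Grace (14–5), Carol (14–5), Frank (14–5) — so Hank is the Condorcet winner.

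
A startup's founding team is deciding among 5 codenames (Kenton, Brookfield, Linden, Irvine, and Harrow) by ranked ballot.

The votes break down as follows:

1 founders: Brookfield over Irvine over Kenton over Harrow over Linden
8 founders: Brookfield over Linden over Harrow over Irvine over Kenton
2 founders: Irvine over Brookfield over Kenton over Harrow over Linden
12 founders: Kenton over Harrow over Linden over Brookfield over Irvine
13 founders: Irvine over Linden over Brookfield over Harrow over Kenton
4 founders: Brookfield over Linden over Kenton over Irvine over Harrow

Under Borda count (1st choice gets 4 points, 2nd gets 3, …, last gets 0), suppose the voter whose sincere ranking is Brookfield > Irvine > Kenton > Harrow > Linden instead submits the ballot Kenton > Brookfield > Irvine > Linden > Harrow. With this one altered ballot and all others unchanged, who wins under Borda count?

Linden

Borda totals with the altered ballot: Kenton 64, Brookfield 95, Linden 100, Irvine 74, Harrow 67.
The winner is unchanged: still Linden.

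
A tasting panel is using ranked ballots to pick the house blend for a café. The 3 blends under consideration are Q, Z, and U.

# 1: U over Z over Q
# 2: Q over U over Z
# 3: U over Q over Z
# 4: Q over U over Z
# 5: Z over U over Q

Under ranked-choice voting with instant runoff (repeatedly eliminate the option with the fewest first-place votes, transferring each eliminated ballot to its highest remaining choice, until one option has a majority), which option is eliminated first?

Z

Round 1: Q 2, U 2, Z 1. Z has the fewest and is eliminated.
Round 2: U 3, Q 2. U has a majority.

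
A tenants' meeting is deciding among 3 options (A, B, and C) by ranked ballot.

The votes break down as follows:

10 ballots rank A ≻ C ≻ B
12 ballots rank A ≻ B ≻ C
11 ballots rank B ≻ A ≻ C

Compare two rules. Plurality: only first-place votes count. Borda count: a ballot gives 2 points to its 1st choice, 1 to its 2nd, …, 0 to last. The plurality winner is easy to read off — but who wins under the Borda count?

A

Plurality first-place counts: A 22, B 11, C 0 → A.
Borda totals: A 55, B 34, C 10 → A.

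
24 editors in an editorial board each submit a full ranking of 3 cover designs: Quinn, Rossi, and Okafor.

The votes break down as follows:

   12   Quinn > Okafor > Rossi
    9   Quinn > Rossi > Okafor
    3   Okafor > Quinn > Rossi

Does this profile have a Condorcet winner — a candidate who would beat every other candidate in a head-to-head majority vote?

Yes

Head-to-head results (24 voters total):
Quinn vs Rossi: Quinn wins 24–0.
Quinn vs Okafor: Quinn wins 21–3.
Rossi vs Okafor: Okafor wins 15–9.
Quinn beats each rival — Rossi (24–0), Okafor (21–3) — so Quinn is the Condorcet winner.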